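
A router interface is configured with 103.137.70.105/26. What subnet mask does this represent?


/26 means 26 network bits, 6 host bits
Binary: 11111111111111111111111111000000
Mask: 255.255.255.192


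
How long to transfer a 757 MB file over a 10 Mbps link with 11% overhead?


Effective throughput = 10 * (1 - 11/100) = 8.9 Mbps
File size in Mb = 757 * 8 = 6056 Mb
Time = 6056 / 8.9
Time = 680.4494 seconds


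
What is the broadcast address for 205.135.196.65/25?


Network: 205.135.196.0/25
Host bits = 7
Set all host bits to 1:
Broadcast: 205.135.196.127


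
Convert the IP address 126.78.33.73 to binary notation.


126 = 01111110
78 = 01001110
33 = 00100001
73 = 01001001
Binary: 01111110.01001110.00100001.01001001


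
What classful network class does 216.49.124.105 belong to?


First octet: 216
Binary: 11011000
110xxxxx -> Class C (192-223)
Class C, default mask 255.255.255.0 (/24)


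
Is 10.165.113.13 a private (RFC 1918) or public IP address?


RFC 1918 private ranges:
  10.0.0.0/8 (10.0.0.0 - 10.255.255.255)
  172.16.0.0/12 (172.16.0.0 - 172.31.255.255)
  192.168.0.0/16 (192.168.0.0 - 192.168.255.255)
Private (in 10.0.0.0/8)


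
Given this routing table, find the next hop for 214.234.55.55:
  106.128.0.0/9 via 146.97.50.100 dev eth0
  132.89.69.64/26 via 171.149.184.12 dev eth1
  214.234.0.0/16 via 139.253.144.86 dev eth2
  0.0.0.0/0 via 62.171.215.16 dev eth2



Longest prefix match for 214.234.55.55:
  /9 106.128.0.0: no
  /26 132.89.69.64: no
  /16 214.234.0.0: MATCH
  /0 0.0.0.0: MATCH
Selected: next-hop 139.253.144.86 via eth2 (matched /16)


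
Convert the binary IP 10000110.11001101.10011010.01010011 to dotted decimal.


10000110 = 134
11001101 = 205
10011010 = 154
01010011 = 83
IP: 134.205.154.83


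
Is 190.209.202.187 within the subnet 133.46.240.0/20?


Subnet network: 133.46.240.0
Test IP AND mask: 190.209.192.0
No, 190.209.202.187 is not in 133.46.240.0/20


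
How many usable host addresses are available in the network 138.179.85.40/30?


Host bits = 32 - 30 = 2
Total addresses = 2^2 = 4
Usable = total - 2 (network and broadcast)
Usable hosts: 2


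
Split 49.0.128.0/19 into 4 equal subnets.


New prefix = 19 + 2 = 21
Each subnet has 2048 addresses
  49.0.128.0/21
  49.0.136.0/21
  49.0.144.0/21
  49.0.152.0/21
Subnets: 49.0.128.0/21, 49.0.136.0/21, 49.0.144.0/21, 49.0.152.0/21


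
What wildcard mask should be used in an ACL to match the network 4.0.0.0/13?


Subnet mask: 255.248.0.0
Wildcard = 255.255.255.255 - subnet mask
255 - 255 = 0
255 - 248 = 7
255 - 0 = 255
255 - 0 = 255
Wildcard: 0.7.255.255


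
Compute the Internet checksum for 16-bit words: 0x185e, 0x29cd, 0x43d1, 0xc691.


Sum all words (with carry folding):
+ 0x185e = 0x185e
+ 0x29cd = 0x422b
+ 0x43d1 = 0x85fc
+ 0xc691 = 0x4c8e
One's complement: ~0x4c8e
Checksum = 0xb371


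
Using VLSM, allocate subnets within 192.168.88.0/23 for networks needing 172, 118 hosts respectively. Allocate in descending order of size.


172 hosts -> /24 (254 usable): 192.168.88.0/24
118 hosts -> /25 (126 usable): 192.168.89.0/25
Allocation: 192.168.88.0/24 (172 hosts, 254 usable); 192.168.89.0/25 (118 hosts, 126 usable)


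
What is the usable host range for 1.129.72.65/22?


Network: 1.129.72.0
Broadcast: 1.129.75.255
First usable = network + 1
Last usable = broadcast - 1
Range: 1.129.72.1 to 1.129.75.254


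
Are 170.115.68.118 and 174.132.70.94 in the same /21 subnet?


Mask: 255.255.248.0
170.115.68.118 AND mask = 170.115.64.0
174.132.70.94 AND mask = 174.132.64.0
No, different subnets (170.115.64.0 vs 174.132.64.0)


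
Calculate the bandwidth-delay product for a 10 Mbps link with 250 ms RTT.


BDP = bandwidth * RTT
= 10 Mbps * 250 ms
= 10 * 1e6 * 250 / 1000 bits
= 2500000 bits
= 312500 bytes
= 305.1758 KB
BDP = 2500000 bits (312500 bytes)


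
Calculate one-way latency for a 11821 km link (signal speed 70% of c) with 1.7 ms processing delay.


Speed = 0.7 * 3e5 km/s = 210000 km/s
Propagation delay = 11821 / 210000 = 0.0563 s = 56.2905 ms
Processing delay = 1.7 ms
Total one-way latency = 57.9905 ms


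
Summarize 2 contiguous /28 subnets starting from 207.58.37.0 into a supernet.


Original prefix: /28
Number of subnets: 2 = 2^1
New prefix = 28 - 1 = 27
Supernet: 207.58.37.0/27


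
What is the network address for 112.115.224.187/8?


IP:   01110000.01110011.11100000.10111011
Mask: 11111111.00000000.00000000.00000000
AND operation:
Net:  01110000.00000000.00000000.00000000
Network: 112.0.0.0/8


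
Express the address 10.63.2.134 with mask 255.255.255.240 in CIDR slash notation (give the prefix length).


Binary: 11111111.11111111.11111111.11110000
Count leading 1s
Prefix: /28


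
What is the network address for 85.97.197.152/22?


IP:   01010101.01100001.11000101.10011000
Mask: 11111111.11111111.11111100.00000000
AND operation:
Net:  01010101.01100001.11000100.00000000
Network: 85.97.196.0/22


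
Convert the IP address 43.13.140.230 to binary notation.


43 = 00101011
13 = 00001101
140 = 10001100
230 = 11100110
Binary: 00101011.00001101.10001100.11100110


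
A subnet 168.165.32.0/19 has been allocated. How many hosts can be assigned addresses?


Host bits = 32 - 19 = 13
Total addresses = 2^13 = 8192
Usable = total - 2 (network and broadcast)
Usable hosts: 8190


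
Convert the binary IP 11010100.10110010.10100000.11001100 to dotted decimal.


11010100 = 212
10110010 = 178
10100000 = 160
11001100 = 204
IP: 212.178.160.204


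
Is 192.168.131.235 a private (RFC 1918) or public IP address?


RFC 1918 private ranges:
  10.0.0.0/8 (10.0.0.0 - 10.255.255.255)
  172.16.0.0/12 (172.16.0.0 - 172.31.255.255)
  192.168.0.0/16 (192.168.0.0 - 192.168.255.255)
Private (in 192.168.0.0/16)


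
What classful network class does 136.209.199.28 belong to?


First octet: 136
Binary: 10001000
10xxxxxx -> Class B (128-191)
Class B, default mask 255.255.0.0 (/16)


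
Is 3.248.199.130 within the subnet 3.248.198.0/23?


Subnet network: 3.248.198.0
Test IP AND mask: 3.248.198.0
Yes, 3.248.199.130 is in 3.248.198.0/23


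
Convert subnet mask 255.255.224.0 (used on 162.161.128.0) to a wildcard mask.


Subnet mask: 255.255.224.0
Wildcard = 255.255.255.255 - subnet mask
255 - 255 = 0
255 - 255 = 0
255 - 224 = 31
255 - 0 = 255
Wildcard: 0.0.31.255


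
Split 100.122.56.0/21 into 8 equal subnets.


New prefix = 21 + 3 = 24
Each subnet has 256 addresses
  100.122.56.0/24
  100.122.57.0/24
  100.122.58.0/24
  100.122.59.0/24
  100.122.60.0/24
  100.122.61.0/24
  100.122.62.0/24
  100.122.63.0/24
Subnets: 100.122.56.0/24, 100.122.57.0/24, 100.122.58.0/24, 100.122.59.0/24, 100.122.60.0/24, 100.122.61.0/24, 100.122.62.0/24, 100.122.63.0/24


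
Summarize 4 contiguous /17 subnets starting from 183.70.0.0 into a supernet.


Original prefix: /17
Number of subnets: 4 = 2^2
New prefix = 17 - 2 = 15
Supernet: 183.70.0.0/15


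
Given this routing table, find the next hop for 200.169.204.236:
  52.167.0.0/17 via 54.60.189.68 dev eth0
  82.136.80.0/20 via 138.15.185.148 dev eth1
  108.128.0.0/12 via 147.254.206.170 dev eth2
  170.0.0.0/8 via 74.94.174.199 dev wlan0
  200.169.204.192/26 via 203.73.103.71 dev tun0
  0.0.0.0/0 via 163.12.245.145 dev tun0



Longest prefix match for 200.169.204.236:
  /17 52.167.0.0: no
  /20 82.136.80.0: no
  /12 108.128.0.0: no
  /8 170.0.0.0: no
  /26 200.169.204.192: MATCH
  /0 0.0.0.0: MATCH
Selected: next-hop 203.73.103.71 via tun0 (matched /26)


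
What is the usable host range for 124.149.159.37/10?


Network: 124.128.0.0
Broadcast: 124.191.255.255
First usable = network + 1
Last usable = broadcast - 1
Range: 124.128.0.1 to 124.191.255.254


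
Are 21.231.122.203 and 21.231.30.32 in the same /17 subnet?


Mask: 255.255.128.0
21.231.122.203 AND mask = 21.231.0.0
21.231.30.32 AND mask = 21.231.0.0
Yes, same subnet (21.231.0.0)


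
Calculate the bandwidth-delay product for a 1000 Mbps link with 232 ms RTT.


BDP = bandwidth * RTT
= 1000 Mbps * 232 ms
= 1000 * 1e6 * 232 / 1000 bits
= 232000000 bits
= 29000000 bytes
= 28320.3125 KB
BDP = 232000000 bits (29000000 bytes)


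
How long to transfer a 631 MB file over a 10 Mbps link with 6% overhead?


Effective throughput = 10 * (1 - 6/100) = 9.4 Mbps
File size in Mb = 631 * 8 = 5048 Mb
Time = 5048 / 9.4
Time = 537.0213 seconds


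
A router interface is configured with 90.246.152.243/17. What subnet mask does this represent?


/17 means 17 network bits, 15 host bits
Binary: 11111111111111111000000000000000
Mask: 255.255.128.0


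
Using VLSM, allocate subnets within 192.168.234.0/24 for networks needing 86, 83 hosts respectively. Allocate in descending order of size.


86 hosts -> /25 (126 usable): 192.168.234.0/25
83 hosts -> /25 (126 usable): 192.168.234.128/25
Allocation: 192.168.234.0/25 (86 hosts, 126 usable); 192.168.234.128/25 (83 hosts, 126 usable)


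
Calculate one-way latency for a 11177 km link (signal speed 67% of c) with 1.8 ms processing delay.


Speed = 0.67 * 3e5 km/s = 201000 km/s
Propagation delay = 11177 / 201000 = 0.0556 s = 55.607 ms
Processing delay = 1.8 ms
Total one-way latency = 57.407 ms


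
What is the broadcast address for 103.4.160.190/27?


Network: 103.4.160.160/27
Host bits = 5
Set all host bits to 1:
Broadcast: 103.4.160.191


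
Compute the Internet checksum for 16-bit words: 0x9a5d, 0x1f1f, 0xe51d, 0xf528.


Sum all words (with carry folding):
+ 0x9a5d = 0x9a5d
+ 0x1f1f = 0xb97c
+ 0xe51d = 0x9e9a
+ 0xf528 = 0x93c3
One's complement: ~0x93c3
Checksum = 0x6c3c


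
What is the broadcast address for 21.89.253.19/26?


Network: 21.89.253.0/26
Host bits = 6
Set all host bits to 1:
Broadcast: 21.89.253.63


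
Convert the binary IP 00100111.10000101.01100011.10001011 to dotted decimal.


00100111 = 39
10000101 = 133
01100011 = 99
10001011 = 139
IP: 39.133.99.139


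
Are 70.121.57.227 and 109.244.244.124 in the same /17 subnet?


Mask: 255.255.128.0
70.121.57.227 AND mask = 70.121.0.0
109.244.244.124 AND mask = 109.244.128.0
No, different subnets (70.121.0.0 vs 109.244.128.0)


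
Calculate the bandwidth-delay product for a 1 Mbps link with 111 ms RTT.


BDP = bandwidth * RTT
= 1 Mbps * 111 ms
= 1 * 1e6 * 111 / 1000 bits
= 111000 bits
= 13875 bytes
= 13.5498 KB
BDP = 111000 bits (13875 bytes)


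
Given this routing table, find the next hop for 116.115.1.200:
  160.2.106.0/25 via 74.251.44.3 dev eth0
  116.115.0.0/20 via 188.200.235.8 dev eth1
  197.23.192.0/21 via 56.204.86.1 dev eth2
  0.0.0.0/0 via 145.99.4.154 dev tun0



Longest prefix match for 116.115.1.200:
  /25 160.2.106.0: no
  /20 116.115.0.0: MATCH
  /21 197.23.192.0: no
  /0 0.0.0.0: MATCH
Selected: next-hop 188.200.235.8 via eth1 (matched /20)


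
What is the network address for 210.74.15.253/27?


IP:   11010010.01001010.00001111.11111101
Mask: 11111111.11111111.11111111.11100000
AND operation:
Net:  11010010.01001010.00001111.11100000
Network: 210.74.15.224/27


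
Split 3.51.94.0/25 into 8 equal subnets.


New prefix = 25 + 3 = 28
Each subnet has 16 addresses
  3.51.94.0/28
  3.51.94.16/28
  3.51.94.32/28
  3.51.94.48/28
  3.51.94.64/28
  3.51.94.80/28
  3.51.94.96/28
  3.51.94.112/28
Subnets: 3.51.94.0/28, 3.51.94.16/28, 3.51.94.32/28, 3.51.94.48/28, 3.51.94.64/28, 3.51.94.80/28, 3.51.94.96/28, 3.51.94.112/28


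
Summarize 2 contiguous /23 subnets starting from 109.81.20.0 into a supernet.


Original prefix: /23
Number of subnets: 2 = 2^1
New prefix = 23 - 1 = 22
Supernet: 109.81.20.0/22


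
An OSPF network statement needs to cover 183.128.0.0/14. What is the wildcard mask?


Subnet mask: 255.252.0.0
Wildcard = 255.255.255.255 - subnet mask
255 - 255 = 0
255 - 252 = 3
255 - 0 = 255
255 - 0 = 255
Wildcard: 0.3.255.255


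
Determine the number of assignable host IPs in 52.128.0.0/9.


Host bits = 32 - 9 = 23
Total addresses = 2^23 = 8388608
Usable = total - 2 (network and broadcast)
Usable hosts: 8388606


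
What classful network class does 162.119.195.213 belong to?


First octet: 162
Binary: 10100010
10xxxxxx -> Class B (128-191)
Class B, default mask 255.255.0.0 (/16)


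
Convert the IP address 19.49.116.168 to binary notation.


19 = 00010011
49 = 00110001
116 = 01110100
168 = 10101000
Binary: 00010011.00110001.01110100.10101000


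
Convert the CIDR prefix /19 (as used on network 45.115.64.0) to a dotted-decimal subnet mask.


/19 means 19 network bits, 13 host bits
Binary: 11111111111111111110000000000000
Mask: 255.255.224.0


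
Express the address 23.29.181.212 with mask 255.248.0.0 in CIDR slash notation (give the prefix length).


Binary: 11111111.11111000.00000000.00000000
Count leading 1s
Prefix: /13


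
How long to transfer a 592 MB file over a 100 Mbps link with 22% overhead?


Effective throughput = 100 * (1 - 22/100) = 78 Mbps
File size in Mb = 592 * 8 = 4736 Mb
Time = 4736 / 78
Time = 60.7179 seconds


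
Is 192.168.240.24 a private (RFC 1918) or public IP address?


RFC 1918 private ranges:
  10.0.0.0/8 (10.0.0.0 - 10.255.255.255)
  172.16.0.0/12 (172.16.0.0 - 172.31.255.255)
  192.168.0.0/16 (192.168.0.0 - 192.168.255.255)
Private (in 192.168.0.0/16)


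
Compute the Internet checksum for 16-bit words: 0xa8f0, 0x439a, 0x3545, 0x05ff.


Sum all words (with carry folding):
+ 0xa8f0 = 0xa8f0
+ 0x439a = 0xec8a
+ 0x3545 = 0x21d0
+ 0x05ff = 0x27cf
One's complement: ~0x27cf
Checksum = 0xd830


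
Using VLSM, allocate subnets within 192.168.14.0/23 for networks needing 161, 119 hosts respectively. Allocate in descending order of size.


161 hosts -> /24 (254 usable): 192.168.14.0/24
119 hosts -> /25 (126 usable): 192.168.15.0/25
Allocation: 192.168.14.0/24 (161 hosts, 254 usable); 192.168.15.0/25 (119 hosts, 126 usable)


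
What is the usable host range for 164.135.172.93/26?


Network: 164.135.172.64
Broadcast: 164.135.172.127
First usable = network + 1
Last usable = broadcast - 1
Range: 164.135.172.65 to 164.135.172.126


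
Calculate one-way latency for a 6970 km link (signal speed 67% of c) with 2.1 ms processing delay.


Speed = 0.67 * 3e5 km/s = 201000 km/s
Propagation delay = 6970 / 201000 = 0.0347 s = 34.6766 ms
Processing delay = 2.1 ms
Total one-way latency = 36.7766 ms


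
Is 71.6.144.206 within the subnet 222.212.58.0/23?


Subnet network: 222.212.58.0
Test IP AND mask: 71.6.144.0
No, 71.6.144.206 is not in 222.212.58.0/23


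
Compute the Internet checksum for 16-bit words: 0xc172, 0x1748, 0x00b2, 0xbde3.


Sum all words (with carry folding):
+ 0xc172 = 0xc172
+ 0x1748 = 0xd8ba
+ 0x00b2 = 0xd96c
+ 0xbde3 = 0x9750
One's complement: ~0x9750
Checksum = 0x68af


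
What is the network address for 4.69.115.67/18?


IP:   00000100.01000101.01110011.01000011
Mask: 11111111.11111111.11000000.00000000
AND operation:
Net:  00000100.01000101.01000000.00000000
Network: 4.69.64.0/18


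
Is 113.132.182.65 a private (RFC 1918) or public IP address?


RFC 1918 private ranges:
  10.0.0.0/8 (10.0.0.0 - 10.255.255.255)
  172.16.0.0/12 (172.16.0.0 - 172.31.255.255)
  192.168.0.0/16 (192.168.0.0 - 192.168.255.255)
Public (not in any RFC 1918 range)


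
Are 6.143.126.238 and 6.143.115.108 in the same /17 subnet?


Mask: 255.255.128.0
6.143.126.238 AND mask = 6.143.0.0
6.143.115.108 AND mask = 6.143.0.0
Yes, same subnet (6.143.0.0)


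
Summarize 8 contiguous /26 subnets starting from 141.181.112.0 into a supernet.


Original prefix: /26
Number of subnets: 8 = 2^3
New prefix = 26 - 3 = 23
Supernet: 141.181.112.0/23


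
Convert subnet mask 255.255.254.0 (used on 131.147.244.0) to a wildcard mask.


Subnet mask: 255.255.254.0
Wildcard = 255.255.255.255 - subnet mask
255 - 255 = 0
255 - 255 = 0
255 - 254 = 1
255 - 0 = 255
Wildcard: 0.0.1.255


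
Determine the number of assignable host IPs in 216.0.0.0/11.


Host bits = 32 - 11 = 21
Total addresses = 2^21 = 2097152
Usable = total - 2 (network and broadcast)
Usable hosts: 2097150


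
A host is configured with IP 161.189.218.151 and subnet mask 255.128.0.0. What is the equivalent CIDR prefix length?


Binary: 11111111.10000000.00000000.00000000
Count leading 1s
Prefix: /9


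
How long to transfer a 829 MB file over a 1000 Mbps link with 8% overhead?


Effective throughput = 1000 * (1 - 8/100) = 920 Mbps
File size in Mb = 829 * 8 = 6632 Mb
Time = 6632 / 920
Time = 7.2087 seconds


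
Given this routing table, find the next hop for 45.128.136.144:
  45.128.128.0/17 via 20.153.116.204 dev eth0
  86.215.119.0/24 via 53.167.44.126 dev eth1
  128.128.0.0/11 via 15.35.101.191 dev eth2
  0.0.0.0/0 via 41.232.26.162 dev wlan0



Longest prefix match for 45.128.136.144:
  /17 45.128.128.0: MATCH
  /24 86.215.119.0: no
  /11 128.128.0.0: no
  /0 0.0.0.0: MATCH
Selected: next-hop 20.153.116.204 via eth0 (matched /17)


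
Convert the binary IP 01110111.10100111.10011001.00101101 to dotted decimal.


01110111 = 119
10100111 = 167
10011001 = 153
00101101 = 45
IP: 119.167.153.45


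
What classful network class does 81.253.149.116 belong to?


First octet: 81
Binary: 01010001
0xxxxxxx -> Class A (1-126)
Class A, default mask 255.0.0.0 (/8)


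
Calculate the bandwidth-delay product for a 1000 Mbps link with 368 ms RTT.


BDP = bandwidth * RTT
= 1000 Mbps * 368 ms
= 1000 * 1e6 * 368 / 1000 bits
= 368000000 bits
= 46000000 bytes
= 44921.875 KB
BDP = 368000000 bits (46000000 bytes)


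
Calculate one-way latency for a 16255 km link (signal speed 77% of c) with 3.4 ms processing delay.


Speed = 0.77 * 3e5 km/s = 231000 km/s
Propagation delay = 16255 / 231000 = 0.0704 s = 70.368 ms
Processing delay = 3.4 ms
Total one-way latency = 73.768 ms


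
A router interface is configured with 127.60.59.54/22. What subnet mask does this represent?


/22 means 22 network bits, 10 host bits
Binary: 11111111111111111111110000000000
Mask: 255.255.252.0


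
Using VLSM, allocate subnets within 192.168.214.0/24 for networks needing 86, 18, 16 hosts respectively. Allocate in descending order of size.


86 hosts -> /25 (126 usable): 192.168.214.0/25
18 hosts -> /27 (30 usable): 192.168.214.128/27
16 hosts -> /27 (30 usable): 192.168.214.160/27
Allocation: 192.168.214.0/25 (86 hosts, 126 usable); 192.168.214.128/27 (18 hosts, 30 usable); 192.168.214.160/27 (16 hosts, 30 usable)


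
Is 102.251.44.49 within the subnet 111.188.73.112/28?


Subnet network: 111.188.73.112
Test IP AND mask: 102.251.44.48
No, 102.251.44.49 is not in 111.188.73.112/28


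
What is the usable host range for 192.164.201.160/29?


Network: 192.164.201.160
Broadcast: 192.164.201.167
First usable = network + 1
Last usable = broadcast - 1
Range: 192.164.201.161 to 192.164.201.166


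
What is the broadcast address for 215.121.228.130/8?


Network: 215.0.0.0/8
Host bits = 24
Set all host bits to 1:
Broadcast: 215.255.255.255


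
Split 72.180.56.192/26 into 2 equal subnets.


New prefix = 26 + 1 = 27
Each subnet has 32 addresses
  72.180.56.192/27
  72.180.56.224/27
Subnets: 72.180.56.192/27, 72.180.56.224/27


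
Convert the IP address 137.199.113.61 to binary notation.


137 = 10001001
199 = 11000111
113 = 01110001
61 = 00111101
Binary: 10001001.11000111.01110001.00111101


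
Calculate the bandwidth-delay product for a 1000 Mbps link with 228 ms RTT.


BDP = bandwidth * RTT
= 1000 Mbps * 228 ms
= 1000 * 1e6 * 228 / 1000 bits
= 228000000 bits
= 28500000 bytes
= 27832.0312 KB
BDP = 228000000 bits (28500000 bytes)


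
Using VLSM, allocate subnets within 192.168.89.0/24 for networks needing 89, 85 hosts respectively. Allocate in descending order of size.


89 hosts -> /25 (126 usable): 192.168.89.0/25
85 hosts -> /25 (126 usable): 192.168.89.128/25
Allocation: 192.168.89.0/25 (89 hosts, 126 usable); 192.168.89.128/25 (85 hosts, 126 usable)


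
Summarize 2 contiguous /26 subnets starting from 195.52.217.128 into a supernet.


Original prefix: /26
Number of subnets: 2 = 2^1
New prefix = 26 - 1 = 25
Supernet: 195.52.217.128/25


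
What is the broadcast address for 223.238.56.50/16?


Network: 223.238.0.0/16
Host bits = 16
Set all host bits to 1:
Broadcast: 223.238.255.255


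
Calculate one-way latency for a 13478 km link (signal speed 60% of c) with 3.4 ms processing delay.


Speed = 0.6 * 3e5 km/s = 180000 km/s
Propagation delay = 13478 / 180000 = 0.0749 s = 74.8778 ms
Processing delay = 3.4 ms
Total one-way latency = 78.2778 ms


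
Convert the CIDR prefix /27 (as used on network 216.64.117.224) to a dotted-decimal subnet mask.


/27 means 27 network bits, 5 host bits
Binary: 11111111111111111111111111100000
Mask: 255.255.255.224


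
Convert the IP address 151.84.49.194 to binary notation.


151 = 10010111
84 = 01010100
49 = 00110001
194 = 11000010
Binary: 10010111.01010100.00110001.11000010


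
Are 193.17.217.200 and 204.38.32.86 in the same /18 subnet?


Mask: 255.255.192.0
193.17.217.200 AND mask = 193.17.192.0
204.38.32.86 AND mask = 204.38.0.0
No, different subnets (193.17.192.0 vs 204.38.0.0)


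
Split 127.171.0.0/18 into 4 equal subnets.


New prefix = 18 + 2 = 20
Each subnet has 4096 addresses
  127.171.0.0/20
  127.171.16.0/20
  127.171.32.0/20
  127.171.48.0/20
Subnets: 127.171.0.0/20, 127.171.16.0/20, 127.171.32.0/20, 127.171.48.0/20


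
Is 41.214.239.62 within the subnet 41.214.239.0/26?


Subnet network: 41.214.239.0
Test IP AND mask: 41.214.239.0
Yes, 41.214.239.62 is in 41.214.239.0/26


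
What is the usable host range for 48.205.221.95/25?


Network: 48.205.221.0
Broadcast: 48.205.221.127
First usable = network + 1
Last usable = broadcast - 1
Range: 48.205.221.1 to 48.205.221.126


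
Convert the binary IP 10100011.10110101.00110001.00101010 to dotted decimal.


10100011 = 163
10110101 = 181
00110001 = 49
00101010 = 42
IP: 163.181.49.42


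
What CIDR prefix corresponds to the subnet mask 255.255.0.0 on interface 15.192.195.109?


Binary: 11111111.11111111.00000000.00000000
Count leading 1s
Prefix: /16


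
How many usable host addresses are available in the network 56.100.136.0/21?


Host bits = 32 - 21 = 11
Total addresses = 2^11 = 2048
Usable = total - 2 (network and broadcast)
Usable hosts: 2046


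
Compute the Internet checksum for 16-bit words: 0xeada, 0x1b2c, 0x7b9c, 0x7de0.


Sum all words (with carry folding):
+ 0xeada = 0xeada
+ 0x1b2c = 0x0607
+ 0x7b9c = 0x81a3
+ 0x7de0 = 0xff83
One's complement: ~0xff83
Checksum = 0x007c


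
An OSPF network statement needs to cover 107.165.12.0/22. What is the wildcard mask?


Subnet mask: 255.255.252.0
Wildcard = 255.255.255.255 - subnet mask
255 - 255 = 0
255 - 255 = 0
255 - 252 = 3
255 - 0 = 255
Wildcard: 0.0.3.255


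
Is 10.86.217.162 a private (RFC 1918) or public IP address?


RFC 1918 private ranges:
  10.0.0.0/8 (10.0.0.0 - 10.255.255.255)
  172.16.0.0/12 (172.16.0.0 - 172.31.255.255)
  192.168.0.0/16 (192.168.0.0 - 192.168.255.255)
Private (in 10.0.0.0/8)


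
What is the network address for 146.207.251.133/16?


IP:   10010010.11001111.11111011.10000101
Mask: 11111111.11111111.00000000.00000000
AND operation:
Net:  10010010.11001111.00000000.00000000
Network: 146.207.0.0/16


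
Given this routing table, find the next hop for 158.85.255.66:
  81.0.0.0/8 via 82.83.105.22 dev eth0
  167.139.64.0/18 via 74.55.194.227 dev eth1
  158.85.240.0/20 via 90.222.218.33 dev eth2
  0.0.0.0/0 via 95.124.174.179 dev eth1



Longest prefix match for 158.85.255.66:
  /8 81.0.0.0: no
  /18 167.139.64.0: no
  /20 158.85.240.0: MATCH
  /0 0.0.0.0: MATCH
Selected: next-hop 90.222.218.33 via eth2 (matched /20)


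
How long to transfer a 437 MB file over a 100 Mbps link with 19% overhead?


Effective throughput = 100 * (1 - 19/100) = 81 Mbps
File size in Mb = 437 * 8 = 3496 Mb
Time = 3496 / 81
Time = 43.1605 seconds


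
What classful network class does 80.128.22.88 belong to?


First octet: 80
Binary: 01010000
0xxxxxxx -> Class A (1-126)
Class A, default mask 255.0.0.0 (/8)


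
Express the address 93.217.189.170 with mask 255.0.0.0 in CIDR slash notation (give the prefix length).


Binary: 11111111.00000000.00000000.00000000
Count leading 1s
Prefix: /8


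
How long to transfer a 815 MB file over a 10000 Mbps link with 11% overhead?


Effective throughput = 10000 * (1 - 11/100) = 8900 Mbps
File size in Mb = 815 * 8 = 6520 Mb
Time = 6520 / 8900
Time = 0.7326 seconds


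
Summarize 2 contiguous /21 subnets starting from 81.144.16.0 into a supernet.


Original prefix: /21
Number of subnets: 2 = 2^1
New prefix = 21 - 1 = 20
Supernet: 81.144.16.0/20


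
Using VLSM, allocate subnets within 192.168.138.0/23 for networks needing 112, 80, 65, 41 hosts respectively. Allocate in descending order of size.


112 hosts -> /25 (126 usable): 192.168.138.0/25
80 hosts -> /25 (126 usable): 192.168.138.128/25
65 hosts -> /25 (126 usable): 192.168.139.0/25
41 hosts -> /26 (62 usable): 192.168.139.128/26
Allocation: 192.168.138.0/25 (112 hosts, 126 usable); 192.168.138.128/25 (80 hosts, 126 usable); 192.168.139.0/25 (65 hosts, 126 usable); 192.168.139.128/26 (41 hosts, 62 usable)


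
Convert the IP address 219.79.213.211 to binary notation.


219 = 11011011
79 = 01001111
213 = 11010101
211 = 11010011
Binary: 11011011.01001111.11010101.11010011


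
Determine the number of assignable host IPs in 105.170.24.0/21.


Host bits = 32 - 21 = 11
Total addresses = 2^11 = 2048
Usable = total - 2 (network and broadcast)
Usable hosts: 2046


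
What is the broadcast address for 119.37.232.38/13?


Network: 119.32.0.0/13
Host bits = 19
Set all host bits to 1:
Broadcast: 119.39.255.255


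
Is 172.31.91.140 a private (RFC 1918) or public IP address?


RFC 1918 private ranges:
  10.0.0.0/8 (10.0.0.0 - 10.255.255.255)
  172.16.0.0/12 (172.16.0.0 - 172.31.255.255)
  192.168.0.0/16 (192.168.0.0 - 192.168.255.255)
Private (in 172.16.0.0/12)


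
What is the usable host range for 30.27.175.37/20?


Network: 30.27.160.0
Broadcast: 30.27.175.255
First usable = network + 1
Last usable = broadcast - 1
Range: 30.27.160.1 to 30.27.175.254


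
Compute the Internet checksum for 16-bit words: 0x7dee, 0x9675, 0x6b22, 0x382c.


Sum all words (with carry folding):
+ 0x7dee = 0x7dee
+ 0x9675 = 0x1464
+ 0x6b22 = 0x7f86
+ 0x382c = 0xb7b2
One's complement: ~0xb7b2
Checksum = 0x484d


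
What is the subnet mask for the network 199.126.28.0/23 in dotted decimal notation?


/23 means 23 network bits, 9 host bits
Binary: 11111111111111111111111000000000
Mask: 255.255.254.0


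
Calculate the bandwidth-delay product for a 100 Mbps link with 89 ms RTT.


BDP = bandwidth * RTT
= 100 Mbps * 89 ms
= 100 * 1e6 * 89 / 1000 bits
= 8900000 bits
= 1112500 bytes
= 1086.4258 KB
BDP = 8900000 bits (1112500 bytes)


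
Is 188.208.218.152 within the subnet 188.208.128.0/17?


Subnet network: 188.208.128.0
Test IP AND mask: 188.208.128.0
Yes, 188.208.218.152 is in 188.208.128.0/17


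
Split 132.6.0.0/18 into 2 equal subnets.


New prefix = 18 + 1 = 19
Each subnet has 8192 addresses
  132.6.0.0/19
  132.6.32.0/19
Subnets: 132.6.0.0/19, 132.6.32.0/19


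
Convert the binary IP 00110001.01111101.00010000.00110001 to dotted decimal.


00110001 = 49
01111101 = 125
00010000 = 16
00110001 = 49
IP: 49.125.16.49


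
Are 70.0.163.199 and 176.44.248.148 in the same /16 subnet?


Mask: 255.255.0.0
70.0.163.199 AND mask = 70.0.0.0
176.44.248.148 AND mask = 176.44.0.0
No, different subnets (70.0.0.0 vs 176.44.0.0)


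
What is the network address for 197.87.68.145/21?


IP:   11000101.01010111.01000100.10010001
Mask: 11111111.11111111.11111000.00000000
AND operation:
Net:  11000101.01010111.01000000.00000000
Network: 197.87.64.0/21


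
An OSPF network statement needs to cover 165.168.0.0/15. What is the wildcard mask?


Subnet mask: 255.254.0.0
Wildcard = 255.255.255.255 - subnet mask
255 - 255 = 0
255 - 254 = 1
255 - 0 = 255
255 - 0 = 255
Wildcard: 0.1.255.255


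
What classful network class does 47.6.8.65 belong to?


First octet: 47
Binary: 00101111
0xxxxxxx -> Class A (1-126)
Class A, default mask 255.0.0.0 (/8)


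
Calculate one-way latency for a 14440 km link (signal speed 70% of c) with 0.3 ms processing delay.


Speed = 0.7 * 3e5 km/s = 210000 km/s
Propagation delay = 14440 / 210000 = 0.0688 s = 68.7619 ms
Processing delay = 0.3 ms
Total one-way latency = 69.0619 ms


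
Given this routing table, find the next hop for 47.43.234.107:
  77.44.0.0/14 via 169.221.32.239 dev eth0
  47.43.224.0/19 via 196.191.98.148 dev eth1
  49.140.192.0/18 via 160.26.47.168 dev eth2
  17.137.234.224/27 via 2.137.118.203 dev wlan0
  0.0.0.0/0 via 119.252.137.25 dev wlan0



Longest prefix match for 47.43.234.107:
  /14 77.44.0.0: no
  /19 47.43.224.0: MATCH
  /18 49.140.192.0: no
  /27 17.137.234.224: no
  /0 0.0.0.0: MATCH
Selected: next-hop 196.191.98.148 via eth1 (matched /19)


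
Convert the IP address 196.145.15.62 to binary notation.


196 = 11000100
145 = 10010001
15 = 00001111
62 = 00111110
Binary: 11000100.10010001.00001111.00111110


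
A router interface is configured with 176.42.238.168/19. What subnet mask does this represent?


/19 means 19 network bits, 13 host bits
Binary: 11111111111111111110000000000000
Mask: 255.255.224.0


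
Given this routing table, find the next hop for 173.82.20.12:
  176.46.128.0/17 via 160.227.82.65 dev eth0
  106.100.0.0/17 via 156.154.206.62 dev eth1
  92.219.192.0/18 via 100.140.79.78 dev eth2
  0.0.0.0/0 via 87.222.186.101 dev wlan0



Longest prefix match for 173.82.20.12:
  /17 176.46.128.0: no
  /17 106.100.0.0: no
  /18 92.219.192.0: no
  /0 0.0.0.0: MATCH
Selected: next-hop 87.222.186.101 via wlan0 (matched /0)


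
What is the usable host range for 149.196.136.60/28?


Network: 149.196.136.48
Broadcast: 149.196.136.63
First usable = network + 1
Last usable = broadcast - 1
Range: 149.196.136.49 to 149.196.136.62


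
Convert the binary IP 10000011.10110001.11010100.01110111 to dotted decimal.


10000011 = 131
10110001 = 177
11010100 = 212
01110111 = 119
IP: 131.177.212.119


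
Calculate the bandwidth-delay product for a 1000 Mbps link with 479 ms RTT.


BDP = bandwidth * RTT
= 1000 Mbps * 479 ms
= 1000 * 1e6 * 479 / 1000 bits
= 479000000 bits
= 59875000 bytes
= 58471.6797 KB
BDP = 479000000 bits (59875000 bytes)


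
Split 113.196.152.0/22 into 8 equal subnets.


New prefix = 22 + 3 = 25
Each subnet has 128 addresses
  113.196.152.0/25
  113.196.152.128/25
  113.196.153.0/25
  113.196.153.128/25
  113.196.154.0/25
  113.196.154.128/25
  113.196.155.0/25
  113.196.155.128/25
Subnets: 113.196.152.0/25, 113.196.152.128/25, 113.196.153.0/25, 113.196.153.128/25, 113.196.154.0/25, 113.196.154.128/25, 113.196.155.0/25, 113.196.155.128/25


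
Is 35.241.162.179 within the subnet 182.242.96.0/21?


Subnet network: 182.242.96.0
Test IP AND mask: 35.241.160.0
No, 35.241.162.179 is not in 182.242.96.0/21


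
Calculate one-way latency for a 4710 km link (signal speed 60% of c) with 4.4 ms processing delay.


Speed = 0.6 * 3e5 km/s = 180000 km/s
Propagation delay = 4710 / 180000 = 0.0262 s = 26.1667 ms
Processing delay = 4.4 ms
Total one-way latency = 30.5667 ms


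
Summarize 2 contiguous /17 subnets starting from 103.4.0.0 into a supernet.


Original prefix: /17
Number of subnets: 2 = 2^1
New prefix = 17 - 1 = 16
Supernet: 103.4.0.0/16


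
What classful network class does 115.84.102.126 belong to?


First octet: 115
Binary: 01110011
0xxxxxxx -> Class A (1-126)
Class A, default mask 255.0.0.0 (/8)


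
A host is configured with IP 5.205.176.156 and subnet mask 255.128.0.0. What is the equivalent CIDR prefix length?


Binary: 11111111.10000000.00000000.00000000
Count leading 1s
Prefix: /9


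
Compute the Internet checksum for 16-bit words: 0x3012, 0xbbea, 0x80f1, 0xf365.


Sum all words (with carry folding):
+ 0x3012 = 0x3012
+ 0xbbea = 0xebfc
+ 0x80f1 = 0x6cee
+ 0xf365 = 0x6054
One's complement: ~0x6054
Checksum = 0x9fab


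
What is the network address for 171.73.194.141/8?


IP:   10101011.01001001.11000010.10001101
Mask: 11111111.00000000.00000000.00000000
AND operation:
Net:  10101011.00000000.00000000.00000000
Network: 171.0.0.0/8


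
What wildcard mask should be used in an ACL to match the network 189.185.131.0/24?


Subnet mask: 255.255.255.0
Wildcard = 255.255.255.255 - subnet mask
255 - 255 = 0
255 - 255 = 0
255 - 255 = 0
255 - 0 = 255
Wildcard: 0.0.0.255


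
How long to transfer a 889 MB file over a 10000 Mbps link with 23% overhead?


Effective throughput = 10000 * (1 - 23/100) = 7700 Mbps
File size in Mb = 889 * 8 = 7112 Mb
Time = 7112 / 7700
Time = 0.9236 seconds


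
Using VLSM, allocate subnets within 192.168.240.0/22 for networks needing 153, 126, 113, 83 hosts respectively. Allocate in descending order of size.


153 hosts -> /24 (254 usable): 192.168.240.0/24
126 hosts -> /25 (126 usable): 192.168.241.0/25
113 hosts -> /25 (126 usable): 192.168.241.128/25
83 hosts -> /25 (126 usable): 192.168.242.0/25
Allocation: 192.168.240.0/24 (153 hosts, 254 usable); 192.168.241.0/25 (126 hosts, 126 usable); 192.168.241.128/25 (113 hosts, 126 usable); 192.168.242.0/25 (83 hosts, 126 usable)


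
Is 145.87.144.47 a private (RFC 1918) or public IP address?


RFC 1918 private ranges:
  10.0.0.0/8 (10.0.0.0 - 10.255.255.255)
  172.16.0.0/12 (172.16.0.0 - 172.31.255.255)
  192.168.0.0/16 (192.168.0.0 - 192.168.255.255)
Public (not in any RFC 1918 range)


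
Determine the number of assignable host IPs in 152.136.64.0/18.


Host bits = 32 - 18 = 14
Total addresses = 2^14 = 16384
Usable = total - 2 (network and broadcast)
Usable hosts: 16382


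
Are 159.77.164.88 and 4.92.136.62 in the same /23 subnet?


Mask: 255.255.254.0
159.77.164.88 AND mask = 159.77.164.0
4.92.136.62 AND mask = 4.92.136.0
No, different subnets (159.77.164.0 vs 4.92.136.0)


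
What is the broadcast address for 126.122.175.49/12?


Network: 126.112.0.0/12
Host bits = 20
Set all host bits to 1:
Broadcast: 126.127.255.255


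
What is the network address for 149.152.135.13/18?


IP:   10010101.10011000.10000111.00001101
Mask: 11111111.11111111.11000000.00000000
AND operation:
Net:  10010101.10011000.10000000.00000000
Network: 149.152.128.0/18


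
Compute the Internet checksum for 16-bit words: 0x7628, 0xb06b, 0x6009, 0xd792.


Sum all words (with carry folding):
+ 0x7628 = 0x7628
+ 0xb06b = 0x2694
+ 0x6009 = 0x869d
+ 0xd792 = 0x5e30
One's complement: ~0x5e30
Checksum = 0xa1cf


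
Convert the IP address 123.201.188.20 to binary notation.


123 = 01111011
201 = 11001001
188 = 10111100
20 = 00010100
Binary: 01111011.11001001.10111100.00010100


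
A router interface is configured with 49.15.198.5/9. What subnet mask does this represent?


/9 means 9 network bits, 23 host bits
Binary: 11111111100000000000000000000000
Mask: 255.128.0.0


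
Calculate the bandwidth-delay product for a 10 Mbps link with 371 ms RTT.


BDP = bandwidth * RTT
= 10 Mbps * 371 ms
= 10 * 1e6 * 371 / 1000 bits
= 3710000 bits
= 463750 bytes
= 452.8809 KB
BDP = 3710000 bits (463750 bytes)


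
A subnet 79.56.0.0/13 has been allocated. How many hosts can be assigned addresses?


Host bits = 32 - 13 = 19
Total addresses = 2^19 = 524288
Usable = total - 2 (network and broadcast)
Usable hosts: 524286


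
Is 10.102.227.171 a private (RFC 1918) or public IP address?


RFC 1918 private ranges:
  10.0.0.0/8 (10.0.0.0 - 10.255.255.255)
  172.16.0.0/12 (172.16.0.0 - 172.31.255.255)
  192.168.0.0/16 (192.168.0.0 - 192.168.255.255)
Private (in 10.0.0.0/8)


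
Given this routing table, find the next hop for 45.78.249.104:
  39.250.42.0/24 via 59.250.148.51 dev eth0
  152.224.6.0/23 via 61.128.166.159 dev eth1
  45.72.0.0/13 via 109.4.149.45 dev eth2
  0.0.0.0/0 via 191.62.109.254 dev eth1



Longest prefix match for 45.78.249.104:
  /24 39.250.42.0: no
  /23 152.224.6.0: no
  /13 45.72.0.0: MATCH
  /0 0.0.0.0: MATCH
Selected: next-hop 109.4.149.45 via eth2 (matched /13)


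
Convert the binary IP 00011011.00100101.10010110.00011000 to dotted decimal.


00011011 = 27
00100101 = 37
10010110 = 150
00011000 = 24
IP: 27.37.150.24


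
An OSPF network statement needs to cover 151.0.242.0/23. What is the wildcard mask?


Subnet mask: 255.255.254.0
Wildcard = 255.255.255.255 - subnet mask
255 - 255 = 0
255 - 255 = 0
255 - 254 = 1
255 - 0 = 255
Wildcard: 0.0.1.255


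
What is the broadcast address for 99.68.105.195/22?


Network: 99.68.104.0/22
Host bits = 10
Set all host bits to 1:
Broadcast: 99.68.107.255


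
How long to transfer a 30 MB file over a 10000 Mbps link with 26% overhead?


Effective throughput = 10000 * (1 - 26/100) = 7400 Mbps
File size in Mb = 30 * 8 = 240 Mb
Time = 240 / 7400
Time = 0.0324 seconds


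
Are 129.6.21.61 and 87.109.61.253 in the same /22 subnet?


Mask: 255.255.252.0
129.6.21.61 AND mask = 129.6.20.0
87.109.61.253 AND mask = 87.109.60.0
No, different subnets (129.6.20.0 vs 87.109.60.0)


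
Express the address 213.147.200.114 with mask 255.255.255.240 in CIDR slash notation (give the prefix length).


Binary: 11111111.11111111.11111111.11110000
Count leading 1s
Prefix: /28


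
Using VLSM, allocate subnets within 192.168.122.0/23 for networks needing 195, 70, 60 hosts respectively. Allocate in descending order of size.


195 hosts -> /24 (254 usable): 192.168.122.0/24
70 hosts -> /25 (126 usable): 192.168.123.0/25
60 hosts -> /26 (62 usable): 192.168.123.128/26
Allocation: 192.168.122.0/24 (195 hosts, 254 usable); 192.168.123.0/25 (70 hosts, 126 usable); 192.168.123.128/26 (60 hosts, 62 usable)


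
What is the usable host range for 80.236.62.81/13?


Network: 80.232.0.0
Broadcast: 80.239.255.255
First usable = network + 1
Last usable = broadcast - 1
Range: 80.232.0.1 to 80.239.255.254


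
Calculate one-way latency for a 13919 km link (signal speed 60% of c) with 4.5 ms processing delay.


Speed = 0.6 * 3e5 km/s = 180000 km/s
Propagation delay = 13919 / 180000 = 0.0773 s = 77.3278 ms
Processing delay = 4.5 ms
Total one-way latency = 81.8278 ms


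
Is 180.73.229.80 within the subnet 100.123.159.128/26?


Subnet network: 100.123.159.128
Test IP AND mask: 180.73.229.64
No, 180.73.229.80 is not in 100.123.159.128/26


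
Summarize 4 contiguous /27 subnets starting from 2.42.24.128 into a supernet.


Original prefix: /27
Number of subnets: 4 = 2^2
New prefix = 27 - 2 = 25
Supernet: 2.42.24.128/25


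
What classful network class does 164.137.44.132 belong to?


First octet: 164
Binary: 10100100
10xxxxxx -> Class B (128-191)
Class B, default mask 255.255.0.0 (/16)


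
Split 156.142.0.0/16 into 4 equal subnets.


New prefix = 16 + 2 = 18
Each subnet has 16384 addresses
  156.142.0.0/18
  156.142.64.0/18
  156.142.128.0/18
  156.142.192.0/18
Subnets: 156.142.0.0/18, 156.142.64.0/18, 156.142.128.0/18, 156.142.192.0/18


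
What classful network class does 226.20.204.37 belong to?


First octet: 226
Binary: 11100010
1110xxxx -> Class D (224-239)
Class D (multicast), default mask N/A


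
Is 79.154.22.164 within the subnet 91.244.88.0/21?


Subnet network: 91.244.88.0
Test IP AND mask: 79.154.16.0
No, 79.154.22.164 is not in 91.244.88.0/21


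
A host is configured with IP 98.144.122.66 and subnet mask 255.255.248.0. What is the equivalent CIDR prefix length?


Binary: 11111111.11111111.11111000.00000000
Count leading 1s
Prefix: /21


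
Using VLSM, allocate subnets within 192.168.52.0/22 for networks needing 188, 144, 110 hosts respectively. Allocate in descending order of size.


188 hosts -> /24 (254 usable): 192.168.52.0/24
144 hosts -> /24 (254 usable): 192.168.53.0/24
110 hosts -> /25 (126 usable): 192.168.54.0/25
Allocation: 192.168.52.0/24 (188 hosts, 254 usable); 192.168.53.0/24 (144 hosts, 254 usable); 192.168.54.0/25 (110 hosts, 126 usable)
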